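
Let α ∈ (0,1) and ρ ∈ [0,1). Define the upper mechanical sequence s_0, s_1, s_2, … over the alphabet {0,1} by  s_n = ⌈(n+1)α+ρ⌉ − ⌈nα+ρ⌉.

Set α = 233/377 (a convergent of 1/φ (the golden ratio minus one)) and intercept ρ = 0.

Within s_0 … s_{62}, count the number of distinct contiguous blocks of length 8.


9

t_n = ⌈(n·233)/377⌉ for n = 0 … 63:
  n=0…9: ⌈0/377⌉=0 ⌈233/377⌉=1 ⌈466/377⌉=2 ⌈699/377⌉=2 ⌈932/377⌉=3 ⌈1165/377⌉=4 ⌈1398/377⌉=4 ⌈1631/377⌉=5 ⌈1864/377⌉=5 ⌈2097/377⌉=6
  n=10…19: ⌈2330/377⌉=7 ⌈2563/377⌉=7 ⌈2796/377⌉=8 ⌈3029/377⌉=9 ⌈3262/377⌉=9 ⌈3495/377⌉=10 ⌈3728/377⌉=10 ⌈3961/377⌉=11 ⌈4194/377⌉=12 ⌈4427/377⌉=12
  n=20…29: ⌈4660/377⌉=13 ⌈4893/377⌉=13 ⌈5126/377⌉=14 ⌈5359/377⌉=15 ⌈5592/377⌉=15 ⌈5825/377⌉=16 ⌈6058/377⌉=17 ⌈6291/377⌉=17 ⌈6524/377⌉=18 ⌈6757/377⌉=18
  n=30…39: ⌈6990/377⌉=19 ⌈7223/377⌉=20 ⌈7456/377⌉=20 ⌈7689/377⌉=21 ⌈7922/377⌉=22 ⌈8155/377⌉=22 ⌈8388/377⌉=23 ⌈8621/377⌉=23 ⌈8854/377⌉=24 ⌈9087/377⌉=25
  n=40…49: ⌈9320/377⌉=25 ⌈9553/377⌉=26 ⌈9786/377⌉=26 ⌈10019/377⌉=27 ⌈10252/377⌉=28 ⌈10485/377⌉=28 ⌈10718/377⌉=29 ⌈10951/377⌉=30 ⌈11184/377⌉=30 ⌈11417/377⌉=31
  n=50…59: ⌈11650/377⌉=31 ⌈11883/377⌉=32 ⌈12116/377⌉=33 ⌈12349/377⌉=33 ⌈12582/377⌉=34 ⌈12815/377⌉=34 ⌈13048/377⌉=35 ⌈13281/377⌉=36 ⌈13514/377⌉=36 ⌈13747/377⌉=37
  n=60…63: ⌈13980/377⌉=38 ⌈14213/377⌉=38 ⌈14446/377⌉=39 ⌈14679/377⌉=39
s_n = t_(n+1) − t_n for n = 0 … 62 gives
prefix = 110110101101101011010110110101101101011010110110101101011011010
slide a length-8 window over [0..7] … [55..62] (56 windows); first occurrence of each distinct factor:
  [  0..  7] 11011010
  [  1..  8] 10110101
  [  2..  9] 01101011
  [  3.. 10] 11010110
  [  4.. 11] 10101101
  [  5.. 12] 01011011
  [  6.. 13] 10110110
  [  7.. 14] 01101101
  [ 13.. 20] 01011010
  (the other 47 windows repeat one of these)
distinct factors: {01011010, 01011011, 01101011, 01101101, 10101101, 10110101, 10110110, 11010110, 11011010}
count = 9  (Sturmian bound for length 8 is 9)


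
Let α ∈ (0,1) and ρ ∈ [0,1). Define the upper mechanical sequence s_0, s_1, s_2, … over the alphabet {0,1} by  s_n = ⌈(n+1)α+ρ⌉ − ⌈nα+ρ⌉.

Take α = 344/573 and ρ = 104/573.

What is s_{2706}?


(n+1)α + ρ = (2707·344 + 104) / 573 = 931312/573
nα + ρ     = (2706·344 + 104) / 573 = 930968/573
⌈931312/573⌉ = 1626,  ⌈930968/573⌉ = 1625
s_{2706} = 1626 − 1625 = 1

1


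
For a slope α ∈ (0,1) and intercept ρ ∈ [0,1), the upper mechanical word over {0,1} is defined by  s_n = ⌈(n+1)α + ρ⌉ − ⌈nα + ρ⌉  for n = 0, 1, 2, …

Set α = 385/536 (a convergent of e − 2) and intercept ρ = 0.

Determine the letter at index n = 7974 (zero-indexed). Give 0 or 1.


1

(n+1)α + ρ = (7975·385) / 536 = 3070375/536
nα + ρ     = (7974·385) / 536 = 3069990/536
⌈3070375/536⌉ = 5729,  ⌈3069990/536⌉ = 5728
s_{7974} = 5729 − 5728 = 1


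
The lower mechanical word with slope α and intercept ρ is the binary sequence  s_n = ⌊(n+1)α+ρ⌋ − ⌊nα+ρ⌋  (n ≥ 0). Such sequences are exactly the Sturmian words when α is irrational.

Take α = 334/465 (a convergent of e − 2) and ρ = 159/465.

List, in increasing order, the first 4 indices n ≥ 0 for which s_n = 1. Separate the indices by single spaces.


n=0: ⌊493/465⌋−⌊159/465⌋ = 1−0 = 1  ← one
n=1: ⌊827/465⌋−⌊493/465⌋ = 1−1 = 0
n=2: ⌊1161/465⌋−⌊827/465⌋ = 2−1 = 1  ← one
n=3: ⌊1495/465⌋−⌊1161/465⌋ = 3−2 = 1  ← one
n=4: ⌊1829/465⌋−⌊1495/465⌋ = 3−3 = 0
n=5: ⌊2163/465⌋−⌊1829/465⌋ = 4−3 = 1  ← one
positions of the first 4 ones: 0 2 3 5

0 2 3 5


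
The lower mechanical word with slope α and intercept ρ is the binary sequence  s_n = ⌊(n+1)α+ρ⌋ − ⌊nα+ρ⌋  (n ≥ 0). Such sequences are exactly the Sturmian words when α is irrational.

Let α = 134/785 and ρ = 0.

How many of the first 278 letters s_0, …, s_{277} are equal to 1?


47

#1s = Σ_{n=0}^{277} s_n = Σ_{n=0}^{277} (⌊(n+1)α+ρ⌋ − ⌊nα+ρ⌋)
the sum telescopes: every ⌊nα+ρ⌋ with 0 < n < 278 appears once with + and once with −, leaving ⌊278α+ρ⌋ − ⌊0·α+ρ⌋
278α + ρ = (278·134) / 785 = 37252/785
ρ = 0/785
⌊37252/785⌋ = 47,  ⌊0/785⌋ = 0
#1s = 47 − 0 = 47


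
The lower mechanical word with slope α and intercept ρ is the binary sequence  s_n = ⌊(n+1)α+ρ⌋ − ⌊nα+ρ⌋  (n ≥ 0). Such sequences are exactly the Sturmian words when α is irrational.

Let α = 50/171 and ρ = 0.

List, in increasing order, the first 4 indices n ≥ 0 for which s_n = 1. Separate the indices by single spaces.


3 6 10 13

n=0: ⌊50/171⌋−⌊0/171⌋ = 0−0 = 0
n=1: ⌊100/171⌋−⌊50/171⌋ = 0−0 = 0
n=2: ⌊150/171⌋−⌊100/171⌋ = 0−0 = 0
n=3: ⌊200/171⌋−⌊150/171⌋ = 1−0 = 1  ← one
n=4: ⌊250/171⌋−⌊200/171⌋ = 1−1 = 0
n=5: ⌊300/171⌋−⌊250/171⌋ = 1−1 = 0
n=6: ⌊350/171⌋−⌊300/171⌋ = 2−1 = 1  ← one
n=7: ⌊400/171⌋−⌊350/171⌋ = 2−2 = 0
n=8: ⌊450/171⌋−⌊400/171⌋ = 2−2 = 0
n=9: ⌊500/171⌋−⌊450/171⌋ = 2−2 = 0
n=10: ⌊550/171⌋−⌊500/171⌋ = 3−2 = 1  ← one
n=11: ⌊600/171⌋−⌊550/171⌋ = 3−3 = 0
n=12: ⌊650/171⌋−⌊600/171⌋ = 3−3 = 0
n=13: ⌊700/171⌋−⌊650/171⌋ = 4−3 = 1  ← one
positions of the first 4 ones: 3 6 10 13


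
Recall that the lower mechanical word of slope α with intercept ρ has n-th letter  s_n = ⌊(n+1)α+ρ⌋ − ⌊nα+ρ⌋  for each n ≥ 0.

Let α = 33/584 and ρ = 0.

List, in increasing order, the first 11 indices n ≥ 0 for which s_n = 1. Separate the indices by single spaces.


17 35 53 70 88 106 123 141 159 176 194

n=0: ⌊33/584⌋−⌊0/584⌋ = 0−0 = 0
n=1: ⌊66/584⌋−⌊33/584⌋ = 0−0 = 0
  …
n=17: ⌊594/584⌋−⌊561/584⌋ = 1−0 = 1  ← one
n=18: ⌊627/584⌋−⌊594/584⌋ = 1−1 = 0
n=19: ⌊660/584⌋−⌊627/584⌋ = 1−1 = 0
  …
n=35: ⌊1188/584⌋−⌊1155/584⌋ = 2−1 = 1  ← one
n=36: ⌊1221/584⌋−⌊1188/584⌋ = 2−2 = 0
n=37: ⌊1254/584⌋−⌊1221/584⌋ = 2−2 = 0
  …
n=53: ⌊1782/584⌋−⌊1749/584⌋ = 3−2 = 1  ← one
n=54: ⌊1815/584⌋−⌊1782/584⌋ = 3−3 = 0
n=55: ⌊1848/584⌋−⌊1815/584⌋ = 3−3 = 0
  …
n=70: ⌊2343/584⌋−⌊2310/584⌋ = 4−3 = 1  ← one
n=71: ⌊2376/584⌋−⌊2343/584⌋ = 4−4 = 0
n=72: ⌊2409/584⌋−⌊2376/584⌋ = 4−4 = 0
  …
n=88: ⌊2937/584⌋−⌊2904/584⌋ = 5−4 = 1  ← one
n=89: ⌊2970/584⌋−⌊2937/584⌋ = 5−5 = 0
n=90: ⌊3003/584⌋−⌊2970/584⌋ = 5−5 = 0
  …
n=106: ⌊3531/584⌋−⌊3498/584⌋ = 6−5 = 1  ← one
n=107: ⌊3564/584⌋−⌊3531/584⌋ = 6−6 = 0
n=108: ⌊3597/584⌋−⌊3564/584⌋ = 6−6 = 0
  …
n=123: ⌊4092/584⌋−⌊4059/584⌋ = 7−6 = 1  ← one
n=124: ⌊4125/584⌋−⌊4092/584⌋ = 7−7 = 0
n=125: ⌊4158/584⌋−⌊4125/584⌋ = 7−7 = 0
  …
n=141: ⌊4686/584⌋−⌊4653/584⌋ = 8−7 = 1  ← one
n=142: ⌊4719/584⌋−⌊4686/584⌋ = 8−8 = 0
n=143: ⌊4752/584⌋−⌊4719/584⌋ = 8−8 = 0
  …
n=159: ⌊5280/584⌋−⌊5247/584⌋ = 9−8 = 1  ← one
n=160: ⌊5313/584⌋−⌊5280/584⌋ = 9−9 = 0
n=161: ⌊5346/584⌋−⌊5313/584⌋ = 9−9 = 0
  …
n=176: ⌊5841/584⌋−⌊5808/584⌋ = 10−9 = 1  ← one
n=177: ⌊5874/584⌋−⌊5841/584⌋ = 10−10 = 0
n=178: ⌊5907/584⌋−⌊5874/584⌋ = 10−10 = 0
  …
n=194: ⌊6435/584⌋−⌊6402/584⌋ = 11−10 = 1  ← one
positions of the first 11 ones: 17 35 53 70 88 106 123 141 159 176 194


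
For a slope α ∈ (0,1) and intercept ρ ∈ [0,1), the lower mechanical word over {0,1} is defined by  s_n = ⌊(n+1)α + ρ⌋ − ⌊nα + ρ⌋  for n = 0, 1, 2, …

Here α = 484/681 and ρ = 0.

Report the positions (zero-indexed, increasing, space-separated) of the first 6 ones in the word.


1 2 4 5 7 8

n=0: ⌊484/681⌋−⌊0/681⌋ = 0−0 = 0
n=1: ⌊968/681⌋−⌊484/681⌋ = 1−0 = 1  ← one
n=2: ⌊1452/681⌋−⌊968/681⌋ = 2−1 = 1  ← one
n=3: ⌊1936/681⌋−⌊1452/681⌋ = 2−2 = 0
n=4: ⌊2420/681⌋−⌊1936/681⌋ = 3−2 = 1  ← one
n=5: ⌊2904/681⌋−⌊2420/681⌋ = 4−3 = 1  ← one
n=6: ⌊3388/681⌋−⌊2904/681⌋ = 4−4 = 0
n=7: ⌊3872/681⌋−⌊3388/681⌋ = 5−4 = 1  ← one
n=8: ⌊4356/681⌋−⌊3872/681⌋ = 6−5 = 1  ← one
positions of the first 6 ones: 1 2 4 5 7 8


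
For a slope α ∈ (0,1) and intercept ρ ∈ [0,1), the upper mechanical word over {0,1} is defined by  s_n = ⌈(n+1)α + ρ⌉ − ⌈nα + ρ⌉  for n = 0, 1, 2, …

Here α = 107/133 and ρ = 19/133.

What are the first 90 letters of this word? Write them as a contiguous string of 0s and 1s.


011110111101111101111011110111101111011110111101111011110111110111101111011110111101111011

n=0: ⌈(1·107+19)/133⌉ − ⌈(0·107+19)/133⌉ = ⌈126/133⌉ − ⌈19/133⌉ = 1 − 1 = 0
n=1: ⌈(2·107+19)/133⌉ − ⌈(1·107+19)/133⌉ = ⌈233/133⌉ − ⌈126/133⌉ = 2 − 1 = 1
n=2: ⌈(3·107+19)/133⌉ − ⌈(2·107+19)/133⌉ = ⌈340/133⌉ − ⌈233/133⌉ = 3 − 2 = 1
n=3: ⌈(4·107+19)/133⌉ − ⌈(3·107+19)/133⌉ = ⌈447/133⌉ − ⌈340/133⌉ = 4 − 3 = 1
n=4: ⌈(5·107+19)/133⌉ − ⌈(4·107+19)/133⌉ = ⌈554/133⌉ − ⌈447/133⌉ = 5 − 4 = 1
n=5: ⌈(6·107+19)/133⌉ − ⌈(5·107+19)/133⌉ = ⌈661/133⌉ − ⌈554/133⌉ = 5 − 5 = 0
n=6: ⌈(7·107+19)/133⌉ − ⌈(6·107+19)/133⌉ = ⌈768/133⌉ − ⌈661/133⌉ = 6 − 5 = 1
n=7: ⌈(8·107+19)/133⌉ − ⌈(7·107+19)/133⌉ = ⌈875/133⌉ − ⌈768/133⌉ = 7 − 6 = 1
n=8: ⌈(9·107+19)/133⌉ − ⌈(8·107+19)/133⌉ = ⌈982/133⌉ − ⌈875/133⌉ = 8 − 7 = 1
n=9: ⌈(10·107+19)/133⌉ − ⌈(9·107+19)/133⌉ = ⌈1089/133⌉ − ⌈982/133⌉ = 9 − 8 = 1
n=10: ⌈(11·107+19)/133⌉ − ⌈(10·107+19)/133⌉ = ⌈1196/133⌉ − ⌈1089/133⌉ = 9 − 9 = 0
n=11: ⌈(12·107+19)/133⌉ − ⌈(11·107+19)/133⌉ = ⌈1303/133⌉ − ⌈1196/133⌉ = 10 − 9 = 1
n=12: ⌈(13·107+19)/133⌉ − ⌈(12·107+19)/133⌉ = ⌈1410/133⌉ − ⌈1303/133⌉ = 11 − 10 = 1
n=13: ⌈(14·107+19)/133⌉ − ⌈(13·107+19)/133⌉ = ⌈1517/133⌉ − ⌈1410/133⌉ = 12 − 11 = 1
n=14: ⌈(15·107+19)/133⌉ − ⌈(14·107+19)/133⌉ = ⌈1624/133⌉ − ⌈1517/133⌉ = 13 − 12 = 1
n=15: ⌈(16·107+19)/133⌉ − ⌈(15·107+19)/133⌉ = ⌈1731/133⌉ − ⌈1624/133⌉ = 14 − 13 = 1
n=16: ⌈(17·107+19)/133⌉ − ⌈(16·107+19)/133⌉ = ⌈1838/133⌉ − ⌈1731/133⌉ = 14 − 14 = 0
n=17: ⌈(18·107+19)/133⌉ − ⌈(17·107+19)/133⌉ = ⌈1945/133⌉ − ⌈1838/133⌉ = 15 − 14 = 1
n=18: ⌈(19·107+19)/133⌉ − ⌈(18·107+19)/133⌉ = ⌈2052/133⌉ − ⌈1945/133⌉ = 16 − 15 = 1
n=19: ⌈(20·107+19)/133⌉ − ⌈(19·107+19)/133⌉ = ⌈2159/133⌉ − ⌈2052/133⌉ = 17 − 16 = 1
n=20: ⌈(21·107+19)/133⌉ − ⌈(20·107+19)/133⌉ = ⌈2266/133⌉ − ⌈2159/133⌉ = 18 − 17 = 1
n=21: ⌈(22·107+19)/133⌉ − ⌈(21·107+19)/133⌉ = ⌈2373/133⌉ − ⌈2266/133⌉ = 18 − 18 = 0
n=22: ⌈(23·107+19)/133⌉ − ⌈(22·107+19)/133⌉ = ⌈2480/133⌉ − ⌈2373/133⌉ = 19 − 18 = 1
n=23: ⌈(24·107+19)/133⌉ − ⌈(23·107+19)/133⌉ = ⌈2587/133⌉ − ⌈2480/133⌉ = 20 − 19 = 1
n=24: ⌈(25·107+19)/133⌉ − ⌈(24·107+19)/133⌉ = ⌈2694/133⌉ − ⌈2587/133⌉ = 21 − 20 = 1
n=25: ⌈(26·107+19)/133⌉ − ⌈(25·107+19)/133⌉ = ⌈2801/133⌉ − ⌈2694/133⌉ = 22 − 21 = 1
n=26: ⌈(27·107+19)/133⌉ − ⌈(26·107+19)/133⌉ = ⌈2908/133⌉ − ⌈2801/133⌉ = 22 − 22 = 0
n=27: ⌈(28·107+19)/133⌉ − ⌈(27·107+19)/133⌉ = ⌈3015/133⌉ − ⌈2908/133⌉ = 23 − 22 = 1
n=28: ⌈(29·107+19)/133⌉ − ⌈(28·107+19)/133⌉ = ⌈3122/133⌉ − ⌈3015/133⌉ = 24 − 23 = 1
n=29: ⌈(30·107+19)/133⌉ − ⌈(29·107+19)/133⌉ = ⌈3229/133⌉ − ⌈3122/133⌉ = 25 − 24 = 1
n=30: ⌈(31·107+19)/133⌉ − ⌈(30·107+19)/133⌉ = ⌈3336/133⌉ − ⌈3229/133⌉ = 26 − 25 = 1
n=31: ⌈(32·107+19)/133⌉ − ⌈(31·107+19)/133⌉ = ⌈3443/133⌉ − ⌈3336/133⌉ = 26 − 26 = 0
n=32: ⌈(33·107+19)/133⌉ − ⌈(32·107+19)/133⌉ = ⌈3550/133⌉ − ⌈3443/133⌉ = 27 − 26 = 1
n=33: ⌈(34·107+19)/133⌉ − ⌈(33·107+19)/133⌉ = ⌈3657/133⌉ − ⌈3550/133⌉ = 28 − 27 = 1
n=34: ⌈(35·107+19)/133⌉ − ⌈(34·107+19)/133⌉ = ⌈3764/133⌉ − ⌈3657/133⌉ = 29 − 28 = 1
n=35: ⌈(36·107+19)/133⌉ − ⌈(35·107+19)/133⌉ = ⌈3871/133⌉ − ⌈3764/133⌉ = 30 − 29 = 1
n=36: ⌈(37·107+19)/133⌉ − ⌈(36·107+19)/133⌉ = ⌈3978/133⌉ − ⌈3871/133⌉ = 30 − 30 = 0
n=37: ⌈(38·107+19)/133⌉ − ⌈(37·107+19)/133⌉ = ⌈4085/133⌉ − ⌈3978/133⌉ = 31 − 30 = 1
n=38: ⌈(39·107+19)/133⌉ − ⌈(38·107+19)/133⌉ = ⌈4192/133⌉ − ⌈4085/133⌉ = 32 − 31 = 1
n=39: ⌈(40·107+19)/133⌉ − ⌈(39·107+19)/133⌉ = ⌈4299/133⌉ − ⌈4192/133⌉ = 33 − 32 = 1
n=40: ⌈(41·107+19)/133⌉ − ⌈(40·107+19)/133⌉ = ⌈4406/133⌉ − ⌈4299/133⌉ = 34 − 33 = 1
n=41: ⌈(42·107+19)/133⌉ − ⌈(41·107+19)/133⌉ = ⌈4513/133⌉ − ⌈4406/133⌉ = 34 − 34 = 0
n=42: ⌈(43·107+19)/133⌉ − ⌈(42·107+19)/133⌉ = ⌈4620/133⌉ − ⌈4513/133⌉ = 35 − 34 = 1
n=43: ⌈(44·107+19)/133⌉ − ⌈(43·107+19)/133⌉ = ⌈4727/133⌉ − ⌈4620/133⌉ = 36 − 35 = 1
n=44: ⌈(45·107+19)/133⌉ − ⌈(44·107+19)/133⌉ = ⌈4834/133⌉ − ⌈4727/133⌉ = 37 − 36 = 1
n=45: ⌈(46·107+19)/133⌉ − ⌈(45·107+19)/133⌉ = ⌈4941/133⌉ − ⌈4834/133⌉ = 38 − 37 = 1
n=46: ⌈(47·107+19)/133⌉ − ⌈(46·107+19)/133⌉ = ⌈5048/133⌉ − ⌈4941/133⌉ = 38 − 38 = 0
n=47: ⌈(48·107+19)/133⌉ − ⌈(47·107+19)/133⌉ = ⌈5155/133⌉ − ⌈5048/133⌉ = 39 − 38 = 1
n=48: ⌈(49·107+19)/133⌉ − ⌈(48·107+19)/133⌉ = ⌈5262/133⌉ − ⌈5155/133⌉ = 40 − 39 = 1
n=49: ⌈(50·107+19)/133⌉ − ⌈(49·107+19)/133⌉ = ⌈5369/133⌉ − ⌈5262/133⌉ = 41 − 40 = 1
n=50: ⌈(51·107+19)/133⌉ − ⌈(50·107+19)/133⌉ = ⌈5476/133⌉ − ⌈5369/133⌉ = 42 − 41 = 1
n=51: ⌈(52·107+19)/133⌉ − ⌈(51·107+19)/133⌉ = ⌈5583/133⌉ − ⌈5476/133⌉ = 42 − 42 = 0
n=52: ⌈(53·107+19)/133⌉ − ⌈(52·107+19)/133⌉ = ⌈5690/133⌉ − ⌈5583/133⌉ = 43 − 42 = 1
n=53: ⌈(54·107+19)/133⌉ − ⌈(53·107+19)/133⌉ = ⌈5797/133⌉ − ⌈5690/133⌉ = 44 − 43 = 1
n=54: ⌈(55·107+19)/133⌉ − ⌈(54·107+19)/133⌉ = ⌈5904/133⌉ − ⌈5797/133⌉ = 45 − 44 = 1
n=55: ⌈(56·107+19)/133⌉ − ⌈(55·107+19)/133⌉ = ⌈6011/133⌉ − ⌈5904/133⌉ = 46 − 45 = 1
n=56: ⌈(57·107+19)/133⌉ − ⌈(56·107+19)/133⌉ = ⌈6118/133⌉ − ⌈6011/133⌉ = 46 − 46 = 0
n=57: ⌈(58·107+19)/133⌉ − ⌈(57·107+19)/133⌉ = ⌈6225/133⌉ − ⌈6118/133⌉ = 47 − 46 = 1
n=58: ⌈(59·107+19)/133⌉ − ⌈(58·107+19)/133⌉ = ⌈6332/133⌉ − ⌈6225/133⌉ = 48 − 47 = 1
n=59: ⌈(60·107+19)/133⌉ − ⌈(59·107+19)/133⌉ = ⌈6439/133⌉ − ⌈6332/133⌉ = 49 − 48 = 1
n=60: ⌈(61·107+19)/133⌉ − ⌈(60·107+19)/133⌉ = ⌈6546/133⌉ − ⌈6439/133⌉ = 50 − 49 = 1
n=61: ⌈(62·107+19)/133⌉ − ⌈(61·107+19)/133⌉ = ⌈6653/133⌉ − ⌈6546/133⌉ = 51 − 50 = 1
n=62: ⌈(63·107+19)/133⌉ − ⌈(62·107+19)/133⌉ = ⌈6760/133⌉ − ⌈6653/133⌉ = 51 − 51 = 0
n=63: ⌈(64·107+19)/133⌉ − ⌈(63·107+19)/133⌉ = ⌈6867/133⌉ − ⌈6760/133⌉ = 52 − 51 = 1
n=64: ⌈(65·107+19)/133⌉ − ⌈(64·107+19)/133⌉ = ⌈6974/133⌉ − ⌈6867/133⌉ = 53 − 52 = 1
n=65: ⌈(66·107+19)/133⌉ − ⌈(65·107+19)/133⌉ = ⌈7081/133⌉ − ⌈6974/133⌉ = 54 − 53 = 1
n=66: ⌈(67·107+19)/133⌉ − ⌈(66·107+19)/133⌉ = ⌈7188/133⌉ − ⌈7081/133⌉ = 55 − 54 = 1
n=67: ⌈(68·107+19)/133⌉ − ⌈(67·107+19)/133⌉ = ⌈7295/133⌉ − ⌈7188/133⌉ = 55 − 55 = 0
n=68: ⌈(69·107+19)/133⌉ − ⌈(68·107+19)/133⌉ = ⌈7402/133⌉ − ⌈7295/133⌉ = 56 − 55 = 1
n=69: ⌈(70·107+19)/133⌉ − ⌈(69·107+19)/133⌉ = ⌈7509/133⌉ − ⌈7402/133⌉ = 57 − 56 = 1
n=70: ⌈(71·107+19)/133⌉ − ⌈(70·107+19)/133⌉ = ⌈7616/133⌉ − ⌈7509/133⌉ = 58 − 57 = 1
n=71: ⌈(72·107+19)/133⌉ − ⌈(71·107+19)/133⌉ = ⌈7723/133⌉ − ⌈7616/133⌉ = 59 − 58 = 1
n=72: ⌈(73·107+19)/133⌉ − ⌈(72·107+19)/133⌉ = ⌈7830/133⌉ − ⌈7723/133⌉ = 59 − 59 = 0
n=73: ⌈(74·107+19)/133⌉ − ⌈(73·107+19)/133⌉ = ⌈7937/133⌉ − ⌈7830/133⌉ = 60 − 59 = 1
n=74: ⌈(75·107+19)/133⌉ − ⌈(74·107+19)/133⌉ = ⌈8044/133⌉ − ⌈7937/133⌉ = 61 − 60 = 1
n=75: ⌈(76·107+19)/133⌉ − ⌈(75·107+19)/133⌉ = ⌈8151/133⌉ − ⌈8044/133⌉ = 62 − 61 = 1
n=76: ⌈(77·107+19)/133⌉ − ⌈(76·107+19)/133⌉ = ⌈8258/133⌉ − ⌈8151/133⌉ = 63 − 62 = 1
n=77: ⌈(78·107+19)/133⌉ − ⌈(77·107+19)/133⌉ = ⌈8365/133⌉ − ⌈8258/133⌉ = 63 − 63 = 0
n=78: ⌈(79·107+19)/133⌉ − ⌈(78·107+19)/133⌉ = ⌈8472/133⌉ − ⌈8365/133⌉ = 64 − 63 = 1
n=79: ⌈(80·107+19)/133⌉ − ⌈(79·107+19)/133⌉ = ⌈8579/133⌉ − ⌈8472/133⌉ = 65 − 64 = 1
n=80: ⌈(81·107+19)/133⌉ − ⌈(80·107+19)/133⌉ = ⌈8686/133⌉ − ⌈8579/133⌉ = 66 − 65 = 1
n=81: ⌈(82·107+19)/133⌉ − ⌈(81·107+19)/133⌉ = ⌈8793/133⌉ − ⌈8686/133⌉ = 67 − 66 = 1
n=82: ⌈(83·107+19)/133⌉ − ⌈(82·107+19)/133⌉ = ⌈8900/133⌉ − ⌈8793/133⌉ = 67 − 67 = 0
n=83: ⌈(84·107+19)/133⌉ − ⌈(83·107+19)/133⌉ = ⌈9007/133⌉ − ⌈8900/133⌉ = 68 − 67 = 1
n=84: ⌈(85·107+19)/133⌉ − ⌈(84·107+19)/133⌉ = ⌈9114/133⌉ − ⌈9007/133⌉ = 69 − 68 = 1
n=85: ⌈(86·107+19)/133⌉ − ⌈(85·107+19)/133⌉ = ⌈9221/133⌉ − ⌈9114/133⌉ = 70 − 69 = 1
n=86: ⌈(87·107+19)/133⌉ − ⌈(86·107+19)/133⌉ = ⌈9328/133⌉ − ⌈9221/133⌉ = 71 − 70 = 1
n=87: ⌈(88·107+19)/133⌉ − ⌈(87·107+19)/133⌉ = ⌈9435/133⌉ − ⌈9328/133⌉ = 71 − 71 = 0
n=88: ⌈(89·107+19)/133⌉ − ⌈(88·107+19)/133⌉ = ⌈9542/133⌉ − ⌈9435/133⌉ = 72 − 71 = 1
n=89: ⌈(90·107+19)/133⌉ − ⌈(89·107+19)/133⌉ = ⌈9649/133⌉ − ⌈9542/133⌉ = 73 − 72 = 1


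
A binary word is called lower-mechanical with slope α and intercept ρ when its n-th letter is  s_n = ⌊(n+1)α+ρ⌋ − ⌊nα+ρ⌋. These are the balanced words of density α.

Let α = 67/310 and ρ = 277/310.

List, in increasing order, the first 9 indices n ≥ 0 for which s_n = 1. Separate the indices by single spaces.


0 5 9 14 18 23 28 32 37

n=0: ⌊344/310⌋−⌊277/310⌋ = 1−0 = 1  ← one
n=1: ⌊411/310⌋−⌊344/310⌋ = 1−1 = 0
n=2: ⌊478/310⌋−⌊411/310⌋ = 1−1 = 0
n=3: ⌊545/310⌋−⌊478/310⌋ = 1−1 = 0
n=4: ⌊612/310⌋−⌊545/310⌋ = 1−1 = 0
n=5: ⌊679/310⌋−⌊612/310⌋ = 2−1 = 1  ← one
n=6: ⌊746/310⌋−⌊679/310⌋ = 2−2 = 0
n=7: ⌊813/310⌋−⌊746/310⌋ = 2−2 = 0
n=8: ⌊880/310⌋−⌊813/310⌋ = 2−2 = 0
n=9: ⌊947/310⌋−⌊880/310⌋ = 3−2 = 1  ← one
n=10: ⌊1014/310⌋−⌊947/310⌋ = 3−3 = 0
n=11: ⌊1081/310⌋−⌊1014/310⌋ = 3−3 = 0
n=12: ⌊1148/310⌋−⌊1081/310⌋ = 3−3 = 0
n=13: ⌊1215/310⌋−⌊1148/310⌋ = 3−3 = 0
n=14: ⌊1282/310⌋−⌊1215/310⌋ = 4−3 = 1  ← one
n=15: ⌊1349/310⌋−⌊1282/310⌋ = 4−4 = 0
n=16: ⌊1416/310⌋−⌊1349/310⌋ = 4−4 = 0
n=17: ⌊1483/310⌋−⌊1416/310⌋ = 4−4 = 0
n=18: ⌊1550/310⌋−⌊1483/310⌋ = 5−4 = 1  ← one
n=19: ⌊1617/310⌋−⌊1550/310⌋ = 5−5 = 0
n=20: ⌊1684/310⌋−⌊1617/310⌋ = 5−5 = 0
n=21: ⌊1751/310⌋−⌊1684/310⌋ = 5−5 = 0
n=22: ⌊1818/310⌋−⌊1751/310⌋ = 5−5 = 0
n=23: ⌊1885/310⌋−⌊1818/310⌋ = 6−5 = 1  ← one
n=24: ⌊1952/310⌋−⌊1885/310⌋ = 6−6 = 0
n=25: ⌊2019/310⌋−⌊1952/310⌋ = 6−6 = 0
n=26: ⌊2086/310⌋−⌊2019/310⌋ = 6−6 = 0
n=27: ⌊2153/310⌋−⌊2086/310⌋ = 6−6 = 0
n=28: ⌊2220/310⌋−⌊2153/310⌋ = 7−6 = 1  ← one
n=29: ⌊2287/310⌋−⌊2220/310⌋ = 7−7 = 0
n=30: ⌊2354/310⌋−⌊2287/310⌋ = 7−7 = 0
n=31: ⌊2421/310⌋−⌊2354/310⌋ = 7−7 = 0
n=32: ⌊2488/310⌋−⌊2421/310⌋ = 8−7 = 1  ← one
n=33: ⌊2555/310⌋−⌊2488/310⌋ = 8−8 = 0
n=34: ⌊2622/310⌋−⌊2555/310⌋ = 8−8 = 0
n=35: ⌊2689/310⌋−⌊2622/310⌋ = 8−8 = 0
n=36: ⌊2756/310⌋−⌊2689/310⌋ = 8−8 = 0
n=37: ⌊2823/310⌋−⌊2756/310⌋ = 9−8 = 1  ← one
positions of the first 9 ones: 0 5 9 14 18 23 28 32 37


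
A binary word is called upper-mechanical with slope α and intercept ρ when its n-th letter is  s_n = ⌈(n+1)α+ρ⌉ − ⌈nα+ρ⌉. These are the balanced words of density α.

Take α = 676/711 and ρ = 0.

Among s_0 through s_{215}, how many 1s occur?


206

#1s = Σ_{n=0}^{215} s_n = Σ_{n=0}^{215} (⌈(n+1)α+ρ⌉ − ⌈nα+ρ⌉)
the sum telescopes: every ⌈nα+ρ⌉ with 0 < n < 216 appears once with + and once with −, leaving ⌈216α+ρ⌉ − ⌈0·α+ρ⌉
216α + ρ = (216·676) / 711 = 146016/711
ρ = 0/711
⌈146016/711⌉ = 206,  ⌈0/711⌉ = 0
#1s = 206 − 0 = 206


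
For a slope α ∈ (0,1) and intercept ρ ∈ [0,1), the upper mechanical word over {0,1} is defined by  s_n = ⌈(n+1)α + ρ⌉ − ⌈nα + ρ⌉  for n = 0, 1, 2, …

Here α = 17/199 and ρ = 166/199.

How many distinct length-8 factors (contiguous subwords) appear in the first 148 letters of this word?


9

t_n = ⌈(n·17+166)/199⌉ for n = 0 … 148:
  n=0…9: ⌈166/199⌉=1 ⌈183/199⌉=1 ⌈200/199⌉=2 ⌈217/199⌉=2 ⌈234/199⌉=2 ⌈251/199⌉=2 ⌈268/199⌉=2 ⌈285/199⌉=2 ⌈302/199⌉=2 ⌈319/199⌉=2
  n=10…19: ⌈336/199⌉=2 ⌈353/199⌉=2 ⌈370/199⌉=2 ⌈387/199⌉=2 ⌈404/199⌉=3 ⌈421/199⌉=3 ⌈438/199⌉=3 ⌈455/199⌉=3 ⌈472/199⌉=3 ⌈489/199⌉=3
  n=20…29: ⌈506/199⌉=3 ⌈523/199⌉=3 ⌈540/199⌉=3 ⌈557/199⌉=3 ⌈574/199⌉=3 ⌈591/199⌉=3 ⌈608/199⌉=4 ⌈625/199⌉=4 ⌈642/199⌉=4 ⌈659/199⌉=4
  n=30…39: ⌈676/199⌉=4 ⌈693/199⌉=4 ⌈710/199⌉=4 ⌈727/199⌉=4 ⌈744/199⌉=4 ⌈761/199⌉=4 ⌈778/199⌉=4 ⌈795/199⌉=4 ⌈812/199⌉=5 ⌈829/199⌉=5
  n=40…49: ⌈846/199⌉=5 ⌈863/199⌉=5 ⌈880/199⌉=5 ⌈897/199⌉=5 ⌈914/199⌉=5 ⌈931/199⌉=5 ⌈948/199⌉=5 ⌈965/199⌉=5 ⌈982/199⌉=5 ⌈999/199⌉=6
  n=50…59: ⌈1016/199⌉=6 ⌈1033/199⌉=6 ⌈1050/199⌉=6 ⌈1067/199⌉=6 ⌈1084/199⌉=6 ⌈1101/199⌉=6 ⌈1118/199⌉=6 ⌈1135/199⌉=6 ⌈1152/199⌉=6 ⌈1169/199⌉=6
  n=60…69: ⌈1186/199⌉=6 ⌈1203/199⌉=7 ⌈1220/199⌉=7 ⌈1237/199⌉=7 ⌈1254/199⌉=7 ⌈1271/199⌉=7 ⌈1288/199⌉=7 ⌈1305/199⌉=7 ⌈1322/199⌉=7 ⌈1339/199⌉=7
  n=70…79: ⌈1356/199⌉=7 ⌈1373/199⌉=7 ⌈1390/199⌉=7 ⌈1407/199⌉=8 ⌈1424/199⌉=8 ⌈1441/199⌉=8 ⌈1458/199⌉=8 ⌈1475/199⌉=8 ⌈1492/199⌉=8 ⌈1509/199⌉=8
  n=80…89: ⌈1526/199⌉=8 ⌈1543/199⌉=8 ⌈1560/199⌉=8 ⌈1577/199⌉=8 ⌈1594/199⌉=9 ⌈1611/199⌉=9 ⌈1628/199⌉=9 ⌈1645/199⌉=9 ⌈1662/199⌉=9 ⌈1679/199⌉=9
  n=90…99: ⌈1696/199⌉=9 ⌈1713/199⌉=9 ⌈1730/199⌉=9 ⌈1747/199⌉=9 ⌈1764/199⌉=9 ⌈1781/199⌉=9 ⌈1798/199⌉=10 ⌈1815/199⌉=10 ⌈1832/199⌉=10 ⌈1849/199⌉=10
  n=100…109: ⌈1866/199⌉=10 ⌈1883/199⌉=10 ⌈1900/199⌉=10 ⌈1917/199⌉=10 ⌈1934/199⌉=10 ⌈1951/199⌉=10 ⌈1968/199⌉=10 ⌈1985/199⌉=10 ⌈2002/199⌉=11 ⌈2019/199⌉=11
  n=110…119: ⌈2036/199⌉=11 ⌈2053/199⌉=11 ⌈2070/199⌉=11 ⌈2087/199⌉=11 ⌈2104/199⌉=11 ⌈2121/199⌉=11 ⌈2138/199⌉=11 ⌈2155/199⌉=11 ⌈2172/199⌉=11 ⌈2189/199⌉=11
  n=120…129: ⌈2206/199⌉=12 ⌈2223/199⌉=12 ⌈2240/199⌉=12 ⌈2257/199⌉=12 ⌈2274/199⌉=12 ⌈2291/199⌉=12 ⌈2308/199⌉=12 ⌈2325/199⌉=12 ⌈2342/199⌉=12 ⌈2359/199⌉=12
  n=130…139: ⌈2376/199⌉=12 ⌈2393/199⌉=13 ⌈2410/199⌉=13 ⌈2427/199⌉=13 ⌈2444/199⌉=13 ⌈2461/199⌉=13 ⌈2478/199⌉=13 ⌈2495/199⌉=13 ⌈2512/199⌉=13 ⌈2529/199⌉=13
  n=140…148: ⌈2546/199⌉=13 ⌈2563/199⌉=13 ⌈2580/199⌉=13 ⌈2597/199⌉=14 ⌈2614/199⌉=14 ⌈2631/199⌉=14 ⌈2648/199⌉=14 ⌈2665/199⌉=14 ⌈2682/199⌉=14
s_n = t_(n+1) − t_n for n = 0 … 147 gives
prefix = 0100000000000100000000000100000000000100000000001000000000001000000000001000000000010000000000010000000000010000000000010000000000100000000000100000
slide a length-8 window over [0..7] … [140..147] (141 windows); first occurrence of each distinct factor:
  [  0..  7] 01000000
  [  1..  8] 10000000
  [  2..  9] 00000000
  [  6.. 13] 00000001
  [  7.. 14] 00000010
  [  8.. 15] 00000100
  [  9.. 16] 00001000
  [ 10.. 17] 00010000
  [ 11.. 18] 00100000
  (the other 132 windows repeat one of these)
distinct factors: {00000000, 00000001, 00000010, 00000100, 00001000, 00010000, 00100000, 01000000, 10000000}
count = 9  (Sturmian bound for length 8 is 9)


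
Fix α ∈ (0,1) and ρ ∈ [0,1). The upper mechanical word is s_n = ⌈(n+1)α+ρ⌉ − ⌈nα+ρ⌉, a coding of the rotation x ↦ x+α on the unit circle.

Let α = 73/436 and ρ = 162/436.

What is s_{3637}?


0

(n+1)α + ρ = (3638·73 + 162) / 436 = 265736/436
nα + ρ     = (3637·73 + 162) / 436 = 265663/436
⌈265736/436⌉ = 610,  ⌈265663/436⌉ = 610
s_{3637} = 610 − 610 = 0


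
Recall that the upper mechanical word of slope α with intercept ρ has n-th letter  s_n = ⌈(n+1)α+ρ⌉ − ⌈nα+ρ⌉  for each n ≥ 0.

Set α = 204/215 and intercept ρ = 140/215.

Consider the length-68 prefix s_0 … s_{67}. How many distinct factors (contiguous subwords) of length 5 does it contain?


t_n = ⌈(n·204+140)/215⌉ for n = 0 … 68:
  n=0…9: ⌈140/215⌉=1 ⌈344/215⌉=2 ⌈548/215⌉=3 ⌈752/215⌉=4 ⌈956/215⌉=5 ⌈1160/215⌉=6 ⌈1364/215⌉=7 ⌈1568/215⌉=8 ⌈1772/215⌉=9 ⌈1976/215⌉=10
  n=10…19: ⌈2180/215⌉=11 ⌈2384/215⌉=12 ⌈2588/215⌉=13 ⌈2792/215⌉=13 ⌈2996/215⌉=14 ⌈3200/215⌉=15 ⌈3404/215⌉=16 ⌈3608/215⌉=17 ⌈3812/215⌉=18 ⌈4016/215⌉=19
  n=20…29: ⌈4220/215⌉=20 ⌈4424/215⌉=21 ⌈4628/215⌉=22 ⌈4832/215⌉=23 ⌈5036/215⌉=24 ⌈5240/215⌉=25 ⌈5444/215⌉=26 ⌈5648/215⌉=27 ⌈5852/215⌉=28 ⌈6056/215⌉=29
  n=30…39: ⌈6260/215⌉=30 ⌈6464/215⌉=31 ⌈6668/215⌉=32 ⌈6872/215⌉=32 ⌈7076/215⌉=33 ⌈7280/215⌉=34 ⌈7484/215⌉=35 ⌈7688/215⌉=36 ⌈7892/215⌉=37 ⌈8096/215⌉=38
  n=40…49: ⌈8300/215⌉=39 ⌈8504/215⌉=40 ⌈8708/215⌉=41 ⌈8912/215⌉=42 ⌈9116/215⌉=43 ⌈9320/215⌉=44 ⌈9524/215⌉=45 ⌈9728/215⌉=46 ⌈9932/215⌉=47 ⌈10136/215⌉=48
  n=50…59: ⌈10340/215⌉=49 ⌈10544/215⌉=50 ⌈10748/215⌉=50 ⌈10952/215⌉=51 ⌈11156/215⌉=52 ⌈11360/215⌉=53 ⌈11564/215⌉=54 ⌈11768/215⌉=55 ⌈11972/215⌉=56 ⌈12176/215⌉=57
  n=60…68: ⌈12380/215⌉=58 ⌈12584/215⌉=59 ⌈12788/215⌉=60 ⌈12992/215⌉=61 ⌈13196/215⌉=62 ⌈13400/215⌉=63 ⌈13604/215⌉=64 ⌈13808/215⌉=65 ⌈14012/215⌉=66
s_n = t_(n+1) − t_n for n = 0 … 67 gives
prefix = 11111111111101111111111111111111011111111111111111101111111111111111
slide a length-5 window over [0..4] … [63..67] (64 windows); first occurrence of each distinct factor:
  [  0..  4] 11111
  [  8.. 12] 11110
  [  9.. 13] 11101
  [ 10.. 14] 11011
  [ 11.. 15] 10111
  [ 12.. 16] 01111
  (the other 58 windows repeat one of these)
distinct factors: {01111, 10111, 11011, 11101, 11110, 11111}
count = 6  (Sturmian bound for length 5 is 6)

6


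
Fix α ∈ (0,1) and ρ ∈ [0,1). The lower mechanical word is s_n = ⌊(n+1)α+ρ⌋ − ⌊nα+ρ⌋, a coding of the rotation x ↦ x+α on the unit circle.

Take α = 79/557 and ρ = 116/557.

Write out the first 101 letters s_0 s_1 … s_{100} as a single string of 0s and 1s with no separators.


n=0: ⌊(1·79+116)/557⌋ − ⌊(0·79+116)/557⌋ = ⌊195/557⌋ − ⌊116/557⌋ = 0 − 0 = 0
n=1: ⌊(2·79+116)/557⌋ − ⌊(1·79+116)/557⌋ = ⌊274/557⌋ − ⌊195/557⌋ = 0 − 0 = 0
n=2: ⌊(3·79+116)/557⌋ − ⌊(2·79+116)/557⌋ = ⌊353/557⌋ − ⌊274/557⌋ = 0 − 0 = 0
n=3: ⌊(4·79+116)/557⌋ − ⌊(3·79+116)/557⌋ = ⌊432/557⌋ − ⌊353/557⌋ = 0 − 0 = 0
n=4: ⌊(5·79+116)/557⌋ − ⌊(4·79+116)/557⌋ = ⌊511/557⌋ − ⌊432/557⌋ = 0 − 0 = 0
n=5: ⌊(6·79+116)/557⌋ − ⌊(5·79+116)/557⌋ = ⌊590/557⌋ − ⌊511/557⌋ = 1 − 0 = 1
n=6: ⌊(7·79+116)/557⌋ − ⌊(6·79+116)/557⌋ = ⌊669/557⌋ − ⌊590/557⌋ = 1 − 1 = 0
n=7: ⌊(8·79+116)/557⌋ − ⌊(7·79+116)/557⌋ = ⌊748/557⌋ − ⌊669/557⌋ = 1 − 1 = 0
n=8: ⌊(9·79+116)/557⌋ − ⌊(8·79+116)/557⌋ = ⌊827/557⌋ − ⌊748/557⌋ = 1 − 1 = 0
n=9: ⌊(10·79+116)/557⌋ − ⌊(9·79+116)/557⌋ = ⌊906/557⌋ − ⌊827/557⌋ = 1 − 1 = 0
n=10: ⌊(11·79+116)/557⌋ − ⌊(10·79+116)/557⌋ = ⌊985/557⌋ − ⌊906/557⌋ = 1 − 1 = 0
n=11: ⌊(12·79+116)/557⌋ − ⌊(11·79+116)/557⌋ = ⌊1064/557⌋ − ⌊985/557⌋ = 1 − 1 = 0
n=12: ⌊(13·79+116)/557⌋ − ⌊(12·79+116)/557⌋ = ⌊1143/557⌋ − ⌊1064/557⌋ = 2 − 1 = 1
n=13: ⌊(14·79+116)/557⌋ − ⌊(13·79+116)/557⌋ = ⌊1222/557⌋ − ⌊1143/557⌋ = 2 − 2 = 0
n=14: ⌊(15·79+116)/557⌋ − ⌊(14·79+116)/557⌋ = ⌊1301/557⌋ − ⌊1222/557⌋ = 2 − 2 = 0
n=15: ⌊(16·79+116)/557⌋ − ⌊(15·79+116)/557⌋ = ⌊1380/557⌋ − ⌊1301/557⌋ = 2 − 2 = 0
n=16: ⌊(17·79+116)/557⌋ − ⌊(16·79+116)/557⌋ = ⌊1459/557⌋ − ⌊1380/557⌋ = 2 − 2 = 0
n=17: ⌊(18·79+116)/557⌋ − ⌊(17·79+116)/557⌋ = ⌊1538/557⌋ − ⌊1459/557⌋ = 2 − 2 = 0
n=18: ⌊(19·79+116)/557⌋ − ⌊(18·79+116)/557⌋ = ⌊1617/557⌋ − ⌊1538/557⌋ = 2 − 2 = 0
n=19: ⌊(20·79+116)/557⌋ − ⌊(19·79+116)/557⌋ = ⌊1696/557⌋ − ⌊1617/557⌋ = 3 − 2 = 1
n=20: ⌊(21·79+116)/557⌋ − ⌊(20·79+116)/557⌋ = ⌊1775/557⌋ − ⌊1696/557⌋ = 3 − 3 = 0
n=21: ⌊(22·79+116)/557⌋ − ⌊(21·79+116)/557⌋ = ⌊1854/557⌋ − ⌊1775/557⌋ = 3 − 3 = 0
n=22: ⌊(23·79+116)/557⌋ − ⌊(22·79+116)/557⌋ = ⌊1933/557⌋ − ⌊1854/557⌋ = 3 − 3 = 0
n=23: ⌊(24·79+116)/557⌋ − ⌊(23·79+116)/557⌋ = ⌊2012/557⌋ − ⌊1933/557⌋ = 3 − 3 = 0
n=24: ⌊(25·79+116)/557⌋ − ⌊(24·79+116)/557⌋ = ⌊2091/557⌋ − ⌊2012/557⌋ = 3 − 3 = 0
n=25: ⌊(26·79+116)/557⌋ − ⌊(25·79+116)/557⌋ = ⌊2170/557⌋ − ⌊2091/557⌋ = 3 − 3 = 0
n=26: ⌊(27·79+116)/557⌋ − ⌊(26·79+116)/557⌋ = ⌊2249/557⌋ − ⌊2170/557⌋ = 4 − 3 = 1
n=27: ⌊(28·79+116)/557⌋ − ⌊(27·79+116)/557⌋ = ⌊2328/557⌋ − ⌊2249/557⌋ = 4 − 4 = 0
n=28: ⌊(29·79+116)/557⌋ − ⌊(28·79+116)/557⌋ = ⌊2407/557⌋ − ⌊2328/557⌋ = 4 − 4 = 0
n=29: ⌊(30·79+116)/557⌋ − ⌊(29·79+116)/557⌋ = ⌊2486/557⌋ − ⌊2407/557⌋ = 4 − 4 = 0
n=30: ⌊(31·79+116)/557⌋ − ⌊(30·79+116)/557⌋ = ⌊2565/557⌋ − ⌊2486/557⌋ = 4 − 4 = 0
n=31: ⌊(32·79+116)/557⌋ − ⌊(31·79+116)/557⌋ = ⌊2644/557⌋ − ⌊2565/557⌋ = 4 − 4 = 0
n=32: ⌊(33·79+116)/557⌋ − ⌊(32·79+116)/557⌋ = ⌊2723/557⌋ − ⌊2644/557⌋ = 4 − 4 = 0
n=33: ⌊(34·79+116)/557⌋ − ⌊(33·79+116)/557⌋ = ⌊2802/557⌋ − ⌊2723/557⌋ = 5 − 4 = 1
n=34: ⌊(35·79+116)/557⌋ − ⌊(34·79+116)/557⌋ = ⌊2881/557⌋ − ⌊2802/557⌋ = 5 − 5 = 0
n=35: ⌊(36·79+116)/557⌋ − ⌊(35·79+116)/557⌋ = ⌊2960/557⌋ − ⌊2881/557⌋ = 5 − 5 = 0
n=36: ⌊(37·79+116)/557⌋ − ⌊(36·79+116)/557⌋ = ⌊3039/557⌋ − ⌊2960/557⌋ = 5 − 5 = 0
n=37: ⌊(38·79+116)/557⌋ − ⌊(37·79+116)/557⌋ = ⌊3118/557⌋ − ⌊3039/557⌋ = 5 − 5 = 0
n=38: ⌊(39·79+116)/557⌋ − ⌊(38·79+116)/557⌋ = ⌊3197/557⌋ − ⌊3118/557⌋ = 5 − 5 = 0
n=39: ⌊(40·79+116)/557⌋ − ⌊(39·79+116)/557⌋ = ⌊3276/557⌋ − ⌊3197/557⌋ = 5 − 5 = 0
n=40: ⌊(41·79+116)/557⌋ − ⌊(40·79+116)/557⌋ = ⌊3355/557⌋ − ⌊3276/557⌋ = 6 − 5 = 1
n=41: ⌊(42·79+116)/557⌋ − ⌊(41·79+116)/557⌋ = ⌊3434/557⌋ − ⌊3355/557⌋ = 6 − 6 = 0
n=42: ⌊(43·79+116)/557⌋ − ⌊(42·79+116)/557⌋ = ⌊3513/557⌋ − ⌊3434/557⌋ = 6 − 6 = 0
n=43: ⌊(44·79+116)/557⌋ − ⌊(43·79+116)/557⌋ = ⌊3592/557⌋ − ⌊3513/557⌋ = 6 − 6 = 0
n=44: ⌊(45·79+116)/557⌋ − ⌊(44·79+116)/557⌋ = ⌊3671/557⌋ − ⌊3592/557⌋ = 6 − 6 = 0
n=45: ⌊(46·79+116)/557⌋ − ⌊(45·79+116)/557⌋ = ⌊3750/557⌋ − ⌊3671/557⌋ = 6 − 6 = 0
n=46: ⌊(47·79+116)/557⌋ − ⌊(46·79+116)/557⌋ = ⌊3829/557⌋ − ⌊3750/557⌋ = 6 − 6 = 0
n=47: ⌊(48·79+116)/557⌋ − ⌊(47·79+116)/557⌋ = ⌊3908/557⌋ − ⌊3829/557⌋ = 7 − 6 = 1
n=48: ⌊(49·79+116)/557⌋ − ⌊(48·79+116)/557⌋ = ⌊3987/557⌋ − ⌊3908/557⌋ = 7 − 7 = 0
n=49: ⌊(50·79+116)/557⌋ − ⌊(49·79+116)/557⌋ = ⌊4066/557⌋ − ⌊3987/557⌋ = 7 − 7 = 0
n=50: ⌊(51·79+116)/557⌋ − ⌊(50·79+116)/557⌋ = ⌊4145/557⌋ − ⌊4066/557⌋ = 7 − 7 = 0
n=51: ⌊(52·79+116)/557⌋ − ⌊(51·79+116)/557⌋ = ⌊4224/557⌋ − ⌊4145/557⌋ = 7 − 7 = 0
n=52: ⌊(53·79+116)/557⌋ − ⌊(52·79+116)/557⌋ = ⌊4303/557⌋ − ⌊4224/557⌋ = 7 − 7 = 0
n=53: ⌊(54·79+116)/557⌋ − ⌊(53·79+116)/557⌋ = ⌊4382/557⌋ − ⌊4303/557⌋ = 7 − 7 = 0
n=54: ⌊(55·79+116)/557⌋ − ⌊(54·79+116)/557⌋ = ⌊4461/557⌋ − ⌊4382/557⌋ = 8 − 7 = 1
n=55: ⌊(56·79+116)/557⌋ − ⌊(55·79+116)/557⌋ = ⌊4540/557⌋ − ⌊4461/557⌋ = 8 − 8 = 0
n=56: ⌊(57·79+116)/557⌋ − ⌊(56·79+116)/557⌋ = ⌊4619/557⌋ − ⌊4540/557⌋ = 8 − 8 = 0
n=57: ⌊(58·79+116)/557⌋ − ⌊(57·79+116)/557⌋ = ⌊4698/557⌋ − ⌊4619/557⌋ = 8 − 8 = 0
n=58: ⌊(59·79+116)/557⌋ − ⌊(58·79+116)/557⌋ = ⌊4777/557⌋ − ⌊4698/557⌋ = 8 − 8 = 0
n=59: ⌊(60·79+116)/557⌋ − ⌊(59·79+116)/557⌋ = ⌊4856/557⌋ − ⌊4777/557⌋ = 8 − 8 = 0
n=60: ⌊(61·79+116)/557⌋ − ⌊(60·79+116)/557⌋ = ⌊4935/557⌋ − ⌊4856/557⌋ = 8 − 8 = 0
n=61: ⌊(62·79+116)/557⌋ − ⌊(61·79+116)/557⌋ = ⌊5014/557⌋ − ⌊4935/557⌋ = 9 − 8 = 1
n=62: ⌊(63·79+116)/557⌋ − ⌊(62·79+116)/557⌋ = ⌊5093/557⌋ − ⌊5014/557⌋ = 9 − 9 = 0
n=63: ⌊(64·79+116)/557⌋ − ⌊(63·79+116)/557⌋ = ⌊5172/557⌋ − ⌊5093/557⌋ = 9 − 9 = 0
n=64: ⌊(65·79+116)/557⌋ − ⌊(64·79+116)/557⌋ = ⌊5251/557⌋ − ⌊5172/557⌋ = 9 − 9 = 0
n=65: ⌊(66·79+116)/557⌋ − ⌊(65·79+116)/557⌋ = ⌊5330/557⌋ − ⌊5251/557⌋ = 9 − 9 = 0
n=66: ⌊(67·79+116)/557⌋ − ⌊(66·79+116)/557⌋ = ⌊5409/557⌋ − ⌊5330/557⌋ = 9 − 9 = 0
n=67: ⌊(68·79+116)/557⌋ − ⌊(67·79+116)/557⌋ = ⌊5488/557⌋ − ⌊5409/557⌋ = 9 − 9 = 0
n=68: ⌊(69·79+116)/557⌋ − ⌊(68·79+116)/557⌋ = ⌊5567/557⌋ − ⌊5488/557⌋ = 9 − 9 = 0
n=69: ⌊(70·79+116)/557⌋ − ⌊(69·79+116)/557⌋ = ⌊5646/557⌋ − ⌊5567/557⌋ = 10 − 9 = 1
n=70: ⌊(71·79+116)/557⌋ − ⌊(70·79+116)/557⌋ = ⌊5725/557⌋ − ⌊5646/557⌋ = 10 − 10 = 0
n=71: ⌊(72·79+116)/557⌋ − ⌊(71·79+116)/557⌋ = ⌊5804/557⌋ − ⌊5725/557⌋ = 10 − 10 = 0
n=72: ⌊(73·79+116)/557⌋ − ⌊(72·79+116)/557⌋ = ⌊5883/557⌋ − ⌊5804/557⌋ = 10 − 10 = 0
n=73: ⌊(74·79+116)/557⌋ − ⌊(73·79+116)/557⌋ = ⌊5962/557⌋ − ⌊5883/557⌋ = 10 − 10 = 0
n=74: ⌊(75·79+116)/557⌋ − ⌊(74·79+116)/557⌋ = ⌊6041/557⌋ − ⌊5962/557⌋ = 10 − 10 = 0
n=75: ⌊(76·79+116)/557⌋ − ⌊(75·79+116)/557⌋ = ⌊6120/557⌋ − ⌊6041/557⌋ = 10 − 10 = 0
n=76: ⌊(77·79+116)/557⌋ − ⌊(76·79+116)/557⌋ = ⌊6199/557⌋ − ⌊6120/557⌋ = 11 − 10 = 1
n=77: ⌊(78·79+116)/557⌋ − ⌊(77·79+116)/557⌋ = ⌊6278/557⌋ − ⌊6199/557⌋ = 11 − 11 = 0
n=78: ⌊(79·79+116)/557⌋ − ⌊(78·79+116)/557⌋ = ⌊6357/557⌋ − ⌊6278/557⌋ = 11 − 11 = 0
n=79: ⌊(80·79+116)/557⌋ − ⌊(79·79+116)/557⌋ = ⌊6436/557⌋ − ⌊6357/557⌋ = 11 − 11 = 0
n=80: ⌊(81·79+116)/557⌋ − ⌊(80·79+116)/557⌋ = ⌊6515/557⌋ − ⌊6436/557⌋ = 11 − 11 = 0
n=81: ⌊(82·79+116)/557⌋ − ⌊(81·79+116)/557⌋ = ⌊6594/557⌋ − ⌊6515/557⌋ = 11 − 11 = 0
n=82: ⌊(83·79+116)/557⌋ − ⌊(82·79+116)/557⌋ = ⌊6673/557⌋ − ⌊6594/557⌋ = 11 − 11 = 0
n=83: ⌊(84·79+116)/557⌋ − ⌊(83·79+116)/557⌋ = ⌊6752/557⌋ − ⌊6673/557⌋ = 12 − 11 = 1
n=84: ⌊(85·79+116)/557⌋ − ⌊(84·79+116)/557⌋ = ⌊6831/557⌋ − ⌊6752/557⌋ = 12 − 12 = 0
n=85: ⌊(86·79+116)/557⌋ − ⌊(85·79+116)/557⌋ = ⌊6910/557⌋ − ⌊6831/557⌋ = 12 − 12 = 0
n=86: ⌊(87·79+116)/557⌋ − ⌊(86·79+116)/557⌋ = ⌊6989/557⌋ − ⌊6910/557⌋ = 12 − 12 = 0
n=87: ⌊(88·79+116)/557⌋ − ⌊(87·79+116)/557⌋ = ⌊7068/557⌋ − ⌊6989/557⌋ = 12 − 12 = 0
n=88: ⌊(89·79+116)/557⌋ − ⌊(88·79+116)/557⌋ = ⌊7147/557⌋ − ⌊7068/557⌋ = 12 − 12 = 0
n=89: ⌊(90·79+116)/557⌋ − ⌊(89·79+116)/557⌋ = ⌊7226/557⌋ − ⌊7147/557⌋ = 12 − 12 = 0
n=90: ⌊(91·79+116)/557⌋ − ⌊(90·79+116)/557⌋ = ⌊7305/557⌋ − ⌊7226/557⌋ = 13 − 12 = 1
n=91: ⌊(92·79+116)/557⌋ − ⌊(91·79+116)/557⌋ = ⌊7384/557⌋ − ⌊7305/557⌋ = 13 − 13 = 0
n=92: ⌊(93·79+116)/557⌋ − ⌊(92·79+116)/557⌋ = ⌊7463/557⌋ − ⌊7384/557⌋ = 13 − 13 = 0
n=93: ⌊(94·79+116)/557⌋ − ⌊(93·79+116)/557⌋ = ⌊7542/557⌋ − ⌊7463/557⌋ = 13 − 13 = 0
n=94: ⌊(95·79+116)/557⌋ − ⌊(94·79+116)/557⌋ = ⌊7621/557⌋ − ⌊7542/557⌋ = 13 − 13 = 0
n=95: ⌊(96·79+116)/557⌋ − ⌊(95·79+116)/557⌋ = ⌊7700/557⌋ − ⌊7621/557⌋ = 13 − 13 = 0
n=96: ⌊(97·79+116)/557⌋ − ⌊(96·79+116)/557⌋ = ⌊7779/557⌋ − ⌊7700/557⌋ = 13 − 13 = 0
n=97: ⌊(98·79+116)/557⌋ − ⌊(97·79+116)/557⌋ = ⌊7858/557⌋ − ⌊7779/557⌋ = 14 − 13 = 1
n=98: ⌊(99·79+116)/557⌋ − ⌊(98·79+116)/557⌋ = ⌊7937/557⌋ − ⌊7858/557⌋ = 14 − 14 = 0
n=99: ⌊(100·79+116)/557⌋ − ⌊(99·79+116)/557⌋ = ⌊8016/557⌋ − ⌊7937/557⌋ = 14 − 14 = 0
n=100: ⌊(101·79+116)/557⌋ − ⌊(100·79+116)/557⌋ = ⌊8095/557⌋ − ⌊8016/557⌋ = 14 − 14 = 0

00000100000010000001000000100000010000001000000100000010000001000000010000001000000100000010000001000


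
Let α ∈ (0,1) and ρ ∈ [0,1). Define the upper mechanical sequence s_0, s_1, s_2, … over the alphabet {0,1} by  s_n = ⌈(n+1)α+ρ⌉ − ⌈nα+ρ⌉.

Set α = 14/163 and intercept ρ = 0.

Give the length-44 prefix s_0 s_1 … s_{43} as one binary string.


10000000000100000000000100000000001000000000

n=0: ⌈(1·14)/163⌉ − ⌈(0·14)/163⌉ = ⌈14/163⌉ − ⌈0/163⌉ = 1 − 0 = 1
n=1: ⌈(2·14)/163⌉ − ⌈(1·14)/163⌉ = ⌈28/163⌉ − ⌈14/163⌉ = 1 − 1 = 0
n=2: ⌈(3·14)/163⌉ − ⌈(2·14)/163⌉ = ⌈42/163⌉ − ⌈28/163⌉ = 1 − 1 = 0
n=3: ⌈(4·14)/163⌉ − ⌈(3·14)/163⌉ = ⌈56/163⌉ − ⌈42/163⌉ = 1 − 1 = 0
n=4: ⌈(5·14)/163⌉ − ⌈(4·14)/163⌉ = ⌈70/163⌉ − ⌈56/163⌉ = 1 − 1 = 0
n=5: ⌈(6·14)/163⌉ − ⌈(5·14)/163⌉ = ⌈84/163⌉ − ⌈70/163⌉ = 1 − 1 = 0
n=6: ⌈(7·14)/163⌉ − ⌈(6·14)/163⌉ = ⌈98/163⌉ − ⌈84/163⌉ = 1 − 1 = 0
n=7: ⌈(8·14)/163⌉ − ⌈(7·14)/163⌉ = ⌈112/163⌉ − ⌈98/163⌉ = 1 − 1 = 0
n=8: ⌈(9·14)/163⌉ − ⌈(8·14)/163⌉ = ⌈126/163⌉ − ⌈112/163⌉ = 1 − 1 = 0
n=9: ⌈(10·14)/163⌉ − ⌈(9·14)/163⌉ = ⌈140/163⌉ − ⌈126/163⌉ = 1 − 1 = 0
n=10: ⌈(11·14)/163⌉ − ⌈(10·14)/163⌉ = ⌈154/163⌉ − ⌈140/163⌉ = 1 − 1 = 0
n=11: ⌈(12·14)/163⌉ − ⌈(11·14)/163⌉ = ⌈168/163⌉ − ⌈154/163⌉ = 2 − 1 = 1
n=12: ⌈(13·14)/163⌉ − ⌈(12·14)/163⌉ = ⌈182/163⌉ − ⌈168/163⌉ = 2 − 2 = 0
n=13: ⌈(14·14)/163⌉ − ⌈(13·14)/163⌉ = ⌈196/163⌉ − ⌈182/163⌉ = 2 − 2 = 0
n=14: ⌈(15·14)/163⌉ − ⌈(14·14)/163⌉ = ⌈210/163⌉ − ⌈196/163⌉ = 2 − 2 = 0
n=15: ⌈(16·14)/163⌉ − ⌈(15·14)/163⌉ = ⌈224/163⌉ − ⌈210/163⌉ = 2 − 2 = 0
n=16: ⌈(17·14)/163⌉ − ⌈(16·14)/163⌉ = ⌈238/163⌉ − ⌈224/163⌉ = 2 − 2 = 0
n=17: ⌈(18·14)/163⌉ − ⌈(17·14)/163⌉ = ⌈252/163⌉ − ⌈238/163⌉ = 2 − 2 = 0
n=18: ⌈(19·14)/163⌉ − ⌈(18·14)/163⌉ = ⌈266/163⌉ − ⌈252/163⌉ = 2 − 2 = 0
n=19: ⌈(20·14)/163⌉ − ⌈(19·14)/163⌉ = ⌈280/163⌉ − ⌈266/163⌉ = 2 − 2 = 0
n=20: ⌈(21·14)/163⌉ − ⌈(20·14)/163⌉ = ⌈294/163⌉ − ⌈280/163⌉ = 2 − 2 = 0
n=21: ⌈(22·14)/163⌉ − ⌈(21·14)/163⌉ = ⌈308/163⌉ − ⌈294/163⌉ = 2 − 2 = 0
n=22: ⌈(23·14)/163⌉ − ⌈(22·14)/163⌉ = ⌈322/163⌉ − ⌈308/163⌉ = 2 − 2 = 0
n=23: ⌈(24·14)/163⌉ − ⌈(23·14)/163⌉ = ⌈336/163⌉ − ⌈322/163⌉ = 3 − 2 = 1
n=24: ⌈(25·14)/163⌉ − ⌈(24·14)/163⌉ = ⌈350/163⌉ − ⌈336/163⌉ = 3 − 3 = 0
n=25: ⌈(26·14)/163⌉ − ⌈(25·14)/163⌉ = ⌈364/163⌉ − ⌈350/163⌉ = 3 − 3 = 0
n=26: ⌈(27·14)/163⌉ − ⌈(26·14)/163⌉ = ⌈378/163⌉ − ⌈364/163⌉ = 3 − 3 = 0
n=27: ⌈(28·14)/163⌉ − ⌈(27·14)/163⌉ = ⌈392/163⌉ − ⌈378/163⌉ = 3 − 3 = 0
n=28: ⌈(29·14)/163⌉ − ⌈(28·14)/163⌉ = ⌈406/163⌉ − ⌈392/163⌉ = 3 − 3 = 0
n=29: ⌈(30·14)/163⌉ − ⌈(29·14)/163⌉ = ⌈420/163⌉ − ⌈406/163⌉ = 3 − 3 = 0
n=30: ⌈(31·14)/163⌉ − ⌈(30·14)/163⌉ = ⌈434/163⌉ − ⌈420/163⌉ = 3 − 3 = 0
n=31: ⌈(32·14)/163⌉ − ⌈(31·14)/163⌉ = ⌈448/163⌉ − ⌈434/163⌉ = 3 − 3 = 0
n=32: ⌈(33·14)/163⌉ − ⌈(32·14)/163⌉ = ⌈462/163⌉ − ⌈448/163⌉ = 3 − 3 = 0
n=33: ⌈(34·14)/163⌉ − ⌈(33·14)/163⌉ = ⌈476/163⌉ − ⌈462/163⌉ = 3 − 3 = 0
n=34: ⌈(35·14)/163⌉ − ⌈(34·14)/163⌉ = ⌈490/163⌉ − ⌈476/163⌉ = 4 − 3 = 1
n=35: ⌈(36·14)/163⌉ − ⌈(35·14)/163⌉ = ⌈504/163⌉ − ⌈490/163⌉ = 4 − 4 = 0
n=36: ⌈(37·14)/163⌉ − ⌈(36·14)/163⌉ = ⌈518/163⌉ − ⌈504/163⌉ = 4 − 4 = 0
n=37: ⌈(38·14)/163⌉ − ⌈(37·14)/163⌉ = ⌈532/163⌉ − ⌈518/163⌉ = 4 − 4 = 0
n=38: ⌈(39·14)/163⌉ − ⌈(38·14)/163⌉ = ⌈546/163⌉ − ⌈532/163⌉ = 4 − 4 = 0
n=39: ⌈(40·14)/163⌉ − ⌈(39·14)/163⌉ = ⌈560/163⌉ − ⌈546/163⌉ = 4 − 4 = 0
n=40: ⌈(41·14)/163⌉ − ⌈(40·14)/163⌉ = ⌈574/163⌉ − ⌈560/163⌉ = 4 − 4 = 0
n=41: ⌈(42·14)/163⌉ − ⌈(41·14)/163⌉ = ⌈588/163⌉ − ⌈574/163⌉ = 4 − 4 = 0
n=42: ⌈(43·14)/163⌉ − ⌈(42·14)/163⌉ = ⌈602/163⌉ − ⌈588/163⌉ = 4 − 4 = 0
n=43: ⌈(44·14)/163⌉ − ⌈(43·14)/163⌉ = ⌈616/163⌉ − ⌈602/163⌉ = 4 − 4 = 0
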